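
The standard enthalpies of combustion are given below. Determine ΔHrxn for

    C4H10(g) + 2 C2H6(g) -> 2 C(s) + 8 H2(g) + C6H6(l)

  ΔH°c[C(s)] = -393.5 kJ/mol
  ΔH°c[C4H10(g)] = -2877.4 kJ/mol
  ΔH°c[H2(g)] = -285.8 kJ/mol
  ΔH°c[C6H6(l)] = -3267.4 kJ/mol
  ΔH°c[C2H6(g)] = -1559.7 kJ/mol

Using ΔH = Σ nΔHc°(reactants) − Σ nΔHc°(products):
= [1·(-2877.4) + 2·(-1559.7)] − [2·(-393.5) + 8·(-285.8) + 1·(-3267.4)]
= 344.0 kJ/mol

ΔHrxn = 344.0 kJ/mol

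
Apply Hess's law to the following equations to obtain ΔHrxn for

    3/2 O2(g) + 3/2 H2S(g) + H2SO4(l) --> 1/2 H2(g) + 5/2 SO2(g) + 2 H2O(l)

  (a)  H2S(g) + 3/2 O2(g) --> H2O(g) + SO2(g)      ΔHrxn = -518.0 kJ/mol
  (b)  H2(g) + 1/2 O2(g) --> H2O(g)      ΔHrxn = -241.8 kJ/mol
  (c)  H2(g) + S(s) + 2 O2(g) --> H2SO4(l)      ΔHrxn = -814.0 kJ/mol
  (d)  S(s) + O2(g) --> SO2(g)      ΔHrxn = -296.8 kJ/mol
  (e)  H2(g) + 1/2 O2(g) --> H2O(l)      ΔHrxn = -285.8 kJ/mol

ΔHrxn = -468.7 kJ/mol

(a) × 3/2 (scale by 3/2 for the 3/2 H2S(g)): (3/2)·(-518.0) = -777.0 kJ/mol
(b) reversed and × 3/2: (-3/2)·(-241.8) = +362.7 kJ/mol
(c) reversed (reverse to put H2SO4(l) on the reactant side): +814.0 kJ/mol
(d) as written: -296.8 kJ/mol
(e) × 2 (scale by 2 for the 2 H2O(l)): (2)·(-285.8) = -571.6 kJ/mol
Since enthalpy is a state function, ΔHrxn = (3/2)·(-518.0) + (-3/2)·(-241.8) + (-1)·(-814.0) + (1)·(-296.8) + (2)·(-285.8) = -468.7 kJ/mol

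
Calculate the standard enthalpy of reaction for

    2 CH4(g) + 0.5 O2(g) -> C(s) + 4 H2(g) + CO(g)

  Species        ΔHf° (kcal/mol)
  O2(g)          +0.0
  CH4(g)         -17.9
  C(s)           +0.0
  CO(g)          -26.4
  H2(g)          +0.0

Products: 1·(+0.0) + 4·(+0.0) + 1·(-26.4) = -26.4
Reactants: 2·(-17.9) + 1/2·(+0.0) = -35.8
ΔH° = (-26.4) − (-35.8) = 9.4 kcal/mol

ΔH° = 9.4 kcal/mol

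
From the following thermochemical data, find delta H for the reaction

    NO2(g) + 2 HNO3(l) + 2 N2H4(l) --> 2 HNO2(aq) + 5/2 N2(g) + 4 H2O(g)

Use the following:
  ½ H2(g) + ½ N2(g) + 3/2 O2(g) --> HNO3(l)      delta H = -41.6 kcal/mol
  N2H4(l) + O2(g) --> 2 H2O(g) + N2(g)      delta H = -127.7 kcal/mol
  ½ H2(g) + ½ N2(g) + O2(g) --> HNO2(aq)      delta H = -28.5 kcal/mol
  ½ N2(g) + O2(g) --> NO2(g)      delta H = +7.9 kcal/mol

equation 1 reversed and × 2: (-2)·(-41.6) = +83.2 kcal/mol
equation 2 × 2: (2)·(-127.7) = -255.4 kcal/mol
equation 3 × 2: (2)·(-28.5) = -57.0 kcal/mol
equation 4 reversed: -7.9 kcal/mol
delta H = (+83.2) + (-255.4) + (-57.0) + (-7.9) = -237.1 kcal/mol

delta H = -237.1 kcal/mol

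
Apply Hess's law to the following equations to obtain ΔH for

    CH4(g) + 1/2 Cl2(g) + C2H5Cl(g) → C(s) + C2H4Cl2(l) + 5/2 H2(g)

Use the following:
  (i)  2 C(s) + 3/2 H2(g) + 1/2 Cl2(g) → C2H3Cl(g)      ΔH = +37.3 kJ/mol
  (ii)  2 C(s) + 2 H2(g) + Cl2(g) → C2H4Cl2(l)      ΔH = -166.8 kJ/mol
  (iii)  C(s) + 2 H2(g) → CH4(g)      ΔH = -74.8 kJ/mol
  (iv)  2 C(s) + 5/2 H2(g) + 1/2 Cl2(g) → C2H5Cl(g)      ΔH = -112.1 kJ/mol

(i): not needed (C2H3Cl(g) appears nowhere else).
(ii) as written (C2H4Cl2(l) already on the product side): -166.8 kJ/mol
(iii) reversed (reverse to put CH4(g) on the reactant side): +74.8 kJ/mol
(iv) reversed (C2H5Cl(g) must end up as a reactant): +112.1 kJ/mol
ΔH = (-166.8) + (+74.8) + (+112.1) = 20.1 kJ/mol

ΔH = 20.1 kJ/mol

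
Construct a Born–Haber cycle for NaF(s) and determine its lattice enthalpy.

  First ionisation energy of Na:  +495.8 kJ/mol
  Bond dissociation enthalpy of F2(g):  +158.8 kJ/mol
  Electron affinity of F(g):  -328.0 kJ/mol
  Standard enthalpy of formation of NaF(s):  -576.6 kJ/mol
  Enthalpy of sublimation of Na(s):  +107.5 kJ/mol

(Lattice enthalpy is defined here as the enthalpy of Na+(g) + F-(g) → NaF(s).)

U = -931.3 kJ/mol

ΔHf° = 1·ΔHsub + 1·(ΣIE) + 1/2·D(F2) + 1·EA + U
-576.6 = 1·(+107.5) + 1·(+495.8) + 1/2·(+158.8) + 1·(-328.0) + U
U = -576.6 − (+354.7) = -931.3 kJ/mol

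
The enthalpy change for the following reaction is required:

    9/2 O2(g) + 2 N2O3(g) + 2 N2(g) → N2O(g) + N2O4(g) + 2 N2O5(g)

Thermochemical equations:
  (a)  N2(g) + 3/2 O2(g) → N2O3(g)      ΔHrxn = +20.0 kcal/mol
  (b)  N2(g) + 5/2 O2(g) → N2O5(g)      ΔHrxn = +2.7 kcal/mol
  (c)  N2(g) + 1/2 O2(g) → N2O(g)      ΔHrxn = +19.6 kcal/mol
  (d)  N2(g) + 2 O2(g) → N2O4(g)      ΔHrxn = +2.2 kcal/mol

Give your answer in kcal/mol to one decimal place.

(a) reversed and × 2 (N2O3(g) must end up as a reactant; ×2 to match 2 N2O3(g) in the target): (-2)·(+20.0) = -40.0 kcal/mol
(b) × 2 (×2 to match 2 N2O5(g) in the target): (2)·(+2.7) = +5.4 kcal/mol
(c) as written (N2O(g) already on the product side): +19.6 kcal/mol
(d) as written (N2O4(g) already on the product side): +2.2 kcal/mol
Combining the equations, ΔHrxn = (-40.0) + (+5.4) + (+19.6) + (+2.2) = -12.8 kcal/mol

ΔHrxn = -12.8 kcal/mol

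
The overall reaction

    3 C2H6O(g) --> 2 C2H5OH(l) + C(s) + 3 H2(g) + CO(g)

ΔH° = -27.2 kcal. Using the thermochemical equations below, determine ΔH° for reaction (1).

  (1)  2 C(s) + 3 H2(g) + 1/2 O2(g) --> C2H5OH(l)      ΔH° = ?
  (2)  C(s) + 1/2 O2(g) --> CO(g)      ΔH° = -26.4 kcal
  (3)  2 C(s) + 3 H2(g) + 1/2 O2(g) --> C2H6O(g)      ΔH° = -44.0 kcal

ΔH° = -66.4 kcal

(1) × 2 (×2 to match 2 C2H5OH(l) in the target): contributes 2·x
(2) as written (CO(g) already on the product side): -26.4 kcal
(3) reversed and × 3 (reverse to put C2H6O(g) on the reactant side; scale by 3 for the 3 C2H6O(g)): (-3)·(-44.0) = +132.0 kcal
-27.2 = (-26.4) + (+132.0) + 2·x
x = (-27.2 − (+105.6)) / (2) = -66.4 kcal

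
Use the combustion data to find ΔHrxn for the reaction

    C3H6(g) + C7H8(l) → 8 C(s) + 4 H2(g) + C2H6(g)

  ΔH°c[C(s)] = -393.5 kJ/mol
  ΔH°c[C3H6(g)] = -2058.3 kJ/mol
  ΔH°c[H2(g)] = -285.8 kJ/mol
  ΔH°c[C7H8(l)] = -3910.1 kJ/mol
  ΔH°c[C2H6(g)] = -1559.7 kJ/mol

ΔHrxn = -117.5 kJ/mol

Using ΔH = Σ nΔHc°(reactants) − Σ nΔHc°(products):
= [1·(-2058.3) + 1·(-3910.1)] − [8·(-393.5) + 4·(-285.8) + 1·(-1559.7)]
= -117.5 kJ/mol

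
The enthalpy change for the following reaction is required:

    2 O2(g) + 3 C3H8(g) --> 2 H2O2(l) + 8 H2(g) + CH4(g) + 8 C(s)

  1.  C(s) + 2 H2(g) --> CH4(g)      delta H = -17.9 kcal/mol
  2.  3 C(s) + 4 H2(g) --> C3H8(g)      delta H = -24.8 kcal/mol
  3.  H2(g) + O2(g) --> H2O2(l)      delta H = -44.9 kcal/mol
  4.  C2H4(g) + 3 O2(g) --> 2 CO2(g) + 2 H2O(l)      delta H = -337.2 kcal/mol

delta H = -33.3 kcal/mol

eq. 1 as written (CH4(g) already on the product side): -17.9 kcal/mol
eq. 2 reversed and × 3 (reverse to put C3H8(g) on the reactant side; scale by 3 for the 3 C3H8(g)): (-3)·(-24.8) = +74.4 kcal/mol
eq. 3 × 2 (scale by 2 for the 2 H2O2(l)): (2)·(-44.9) = -89.8 kcal/mol
eq. 4: not needed (H2O(l) appears nowhere else).
Summing the manipulated equations, delta H = (-17.9) + (+74.4) + (-89.8) = -33.3 kcal/mol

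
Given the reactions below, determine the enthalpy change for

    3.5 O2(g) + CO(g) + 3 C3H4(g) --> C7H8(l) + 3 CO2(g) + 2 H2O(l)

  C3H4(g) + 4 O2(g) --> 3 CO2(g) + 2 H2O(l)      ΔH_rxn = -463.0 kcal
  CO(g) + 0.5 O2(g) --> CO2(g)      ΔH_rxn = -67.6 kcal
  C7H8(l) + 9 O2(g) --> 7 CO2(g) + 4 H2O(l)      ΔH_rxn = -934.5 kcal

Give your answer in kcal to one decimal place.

ΔH_rxn = -522.1 kcal

equation 1 × 3: (3)·(-463.0) = -1389.0 kcal
equation 2 as written: -67.6 kcal
equation 3 reversed: +934.5 kcal
ΔH_rxn = (-1389.0) + (-67.6) + (+934.5) = -522.1 kcal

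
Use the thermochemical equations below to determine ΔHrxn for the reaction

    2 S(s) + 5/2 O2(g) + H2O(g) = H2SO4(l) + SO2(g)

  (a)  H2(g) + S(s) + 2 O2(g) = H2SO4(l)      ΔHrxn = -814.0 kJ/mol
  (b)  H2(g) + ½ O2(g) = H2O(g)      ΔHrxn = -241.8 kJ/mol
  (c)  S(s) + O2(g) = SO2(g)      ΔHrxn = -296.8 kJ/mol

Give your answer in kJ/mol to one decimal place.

ΔHrxn = -869.0 kJ/mol

(a) as written: -814.0 kJ/mol
(b) reversed: +241.8 kJ/mol
(c) as written: -296.8 kJ/mol
ΔHrxn = (-814.0) + (+241.8) + (-296.8) = -869.0 kJ/mol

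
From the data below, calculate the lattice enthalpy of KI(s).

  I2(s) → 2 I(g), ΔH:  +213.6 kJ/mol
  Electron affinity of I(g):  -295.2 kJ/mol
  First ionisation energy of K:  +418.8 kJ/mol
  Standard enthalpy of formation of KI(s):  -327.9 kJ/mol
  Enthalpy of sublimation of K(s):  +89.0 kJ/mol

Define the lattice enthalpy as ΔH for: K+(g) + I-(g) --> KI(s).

ΔHf° = 1·ΔHsub + 1·(ΣIE) + 1/2·D(I2) + 1·EA + U
-327.9 = 1·(+89.0) + 1·(+418.8) + 1/2·(+213.6) + 1·(-295.2) + U
U = -327.9 − (+319.4) = -647.3 kJ/mol

U = -647.3 kJ/mol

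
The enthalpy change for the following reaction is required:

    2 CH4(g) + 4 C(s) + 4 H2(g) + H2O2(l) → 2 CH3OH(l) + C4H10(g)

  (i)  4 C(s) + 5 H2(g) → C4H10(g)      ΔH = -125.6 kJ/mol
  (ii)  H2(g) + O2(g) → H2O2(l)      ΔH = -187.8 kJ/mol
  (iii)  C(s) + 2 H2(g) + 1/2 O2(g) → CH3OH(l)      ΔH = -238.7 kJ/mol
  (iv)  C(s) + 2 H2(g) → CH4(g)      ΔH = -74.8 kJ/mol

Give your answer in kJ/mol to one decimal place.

(i) as written: -125.6 kJ/mol
(ii) reversed: +187.8 kJ/mol
(iii) × 2: (2)·(-238.7) = -477.4 kJ/mol
(iv) reversed and × 2: (-2)·(-74.8) = +149.6 kJ/mol
ΔH = (-125.6) + (+187.8) + (-477.4) + (+149.6) = -265.6 kJ/mol

ΔH = -265.6 kJ/mol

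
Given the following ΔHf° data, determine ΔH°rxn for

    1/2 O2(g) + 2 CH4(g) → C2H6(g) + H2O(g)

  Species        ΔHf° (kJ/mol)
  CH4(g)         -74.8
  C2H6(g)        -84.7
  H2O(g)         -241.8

ΔH°rxn = -176.9 kJ/mol

Products: 1·(-84.7) + 1·(-241.8) = -326.5
Reactants: 1/2·(+0.0) + 2·(-74.8) = -149.6
ΔH°rxn = (-326.5) − (-149.6) = -176.9 kJ/mol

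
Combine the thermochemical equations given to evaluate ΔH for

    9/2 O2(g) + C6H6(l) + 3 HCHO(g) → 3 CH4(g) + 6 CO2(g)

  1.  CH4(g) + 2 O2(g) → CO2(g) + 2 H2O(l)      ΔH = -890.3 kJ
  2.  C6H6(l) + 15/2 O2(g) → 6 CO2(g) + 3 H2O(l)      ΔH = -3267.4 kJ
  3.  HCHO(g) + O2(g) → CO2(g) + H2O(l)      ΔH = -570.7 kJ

ΔH = -2308.6 kJ

eq. 1 reversed and × 3 (CH4(g) must end up as a product; ×3 to match 3 CH4(g) in the target): (-3)·(-890.3) = +2670.9 kJ
eq. 2 as written (C6H6(l) already on the reactant side): -3267.4 kJ
eq. 3 × 3 (×3 to match 3 HCHO(g) in the target): (3)·(-570.7) = -1712.1 kJ
ΔH = (-3)·(-890.3) + (1)·(-3267.4) + (3)·(-570.7) = -2308.6 kJ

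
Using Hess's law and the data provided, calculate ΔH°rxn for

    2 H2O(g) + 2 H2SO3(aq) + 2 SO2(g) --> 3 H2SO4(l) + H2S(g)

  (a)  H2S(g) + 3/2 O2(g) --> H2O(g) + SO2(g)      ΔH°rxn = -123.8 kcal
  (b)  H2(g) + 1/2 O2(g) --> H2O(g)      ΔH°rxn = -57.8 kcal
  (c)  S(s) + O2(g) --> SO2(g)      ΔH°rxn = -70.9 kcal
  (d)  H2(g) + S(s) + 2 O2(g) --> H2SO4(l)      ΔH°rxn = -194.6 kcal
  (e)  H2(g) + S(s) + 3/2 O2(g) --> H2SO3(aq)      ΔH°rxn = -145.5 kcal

(a) reversed: +123.8 kcal
(b) reversed: +57.8 kcal
(c) reversed: +70.9 kcal
(d) × 3: (3)·(-194.6) = -583.8 kcal
(e) reversed and × 2: (-2)·(-145.5) = +291.0 kcal
Since enthalpy is a state function, ΔH°rxn = (+123.8) + (+57.8) + (+70.9) + (-583.8) + (+291.0) = -40.3 kcal

ΔH°rxn = -40.3 kcal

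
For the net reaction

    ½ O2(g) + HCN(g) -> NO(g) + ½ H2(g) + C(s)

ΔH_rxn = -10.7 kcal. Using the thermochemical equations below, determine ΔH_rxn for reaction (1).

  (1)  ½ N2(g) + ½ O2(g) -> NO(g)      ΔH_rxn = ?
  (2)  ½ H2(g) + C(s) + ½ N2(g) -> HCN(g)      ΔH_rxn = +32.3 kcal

(1) as written: contributes x
(2) reversed: -32.3 kcal
-10.7 = (-32.3) + x
x = (-10.7 − (-32.3)) / (1) = 21.6 kcal

ΔH_rxn = 21.6 kcal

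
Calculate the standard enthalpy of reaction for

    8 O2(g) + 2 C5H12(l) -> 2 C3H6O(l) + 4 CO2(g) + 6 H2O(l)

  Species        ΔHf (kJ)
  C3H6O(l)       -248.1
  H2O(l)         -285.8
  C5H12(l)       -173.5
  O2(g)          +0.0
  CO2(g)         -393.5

ΔH°rxn = -3438.0 kJ

Products: 2·(-248.1) + 4·(-393.5) + 6·(-285.8) = -3785.0
Reactants: 8·(+0.0) + 2·(-173.5) = -347.0
ΔH°rxn = (-3785.0) − (-347.0) = -3438.0 kJ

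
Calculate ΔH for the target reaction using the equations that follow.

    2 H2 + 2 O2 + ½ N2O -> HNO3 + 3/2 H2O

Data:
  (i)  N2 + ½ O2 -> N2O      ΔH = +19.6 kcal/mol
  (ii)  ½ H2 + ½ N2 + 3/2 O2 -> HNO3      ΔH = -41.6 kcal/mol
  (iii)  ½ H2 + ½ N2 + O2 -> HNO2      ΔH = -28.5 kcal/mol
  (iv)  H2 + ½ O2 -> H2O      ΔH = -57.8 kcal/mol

ΔH = -138.1 kcal/mol

(i) reversed and × 1/2 (N2O must end up as a reactant; ×1/2 to match 1/2 N2O in the target): (-1/2)·(+19.6) = -9.8 kcal/mol
(ii) as written (HNO3 already on the product side): -41.6 kcal/mol
(iii): not needed (HNO2 appears nowhere else).
(iv) × 3/2 (×3/2 to match 3/2 H2O in the target): (3/2)·(-57.8) = -86.7 kcal/mol
ΔH = (-9.8) + (-41.6) + (-86.7) = -138.1 kcal/mol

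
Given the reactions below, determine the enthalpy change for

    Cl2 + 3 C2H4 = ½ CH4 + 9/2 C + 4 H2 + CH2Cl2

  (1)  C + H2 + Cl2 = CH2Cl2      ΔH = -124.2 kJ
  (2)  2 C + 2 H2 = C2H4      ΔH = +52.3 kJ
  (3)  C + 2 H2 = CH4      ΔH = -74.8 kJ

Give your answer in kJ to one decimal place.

ΔH = -318.5 kJ

(1) as written: -124.2 kJ
(2) reversed and × 3: (-3)·(+52.3) = -156.9 kJ
(3) × 1/2: (1/2)·(-74.8) = -37.4 kJ
Since enthalpy is a state function, ΔH = (1)·(-124.2) + (-3)·(+52.3) + (1/2)·(-74.8) = -318.5 kJ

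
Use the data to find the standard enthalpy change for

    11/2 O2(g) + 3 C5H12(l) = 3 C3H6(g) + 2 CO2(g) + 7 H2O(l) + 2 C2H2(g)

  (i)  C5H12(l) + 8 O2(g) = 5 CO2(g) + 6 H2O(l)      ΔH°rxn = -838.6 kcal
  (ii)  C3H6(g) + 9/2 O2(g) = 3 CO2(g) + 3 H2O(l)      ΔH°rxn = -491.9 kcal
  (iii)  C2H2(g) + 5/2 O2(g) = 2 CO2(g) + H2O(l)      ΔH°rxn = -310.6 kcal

ΔH°rxn = -418.9 kcal

(i) × 3 (×3 to match 3 C5H12(l) in the target): (3)·(-838.6) = -2515.8 kcal
(ii) reversed and × 3 (reverse to put C3H6(g) on the product side; ×3 to match 3 C3H6(g) in the target): (-3)·(-491.9) = +1475.7 kcal
(iii) reversed and × 2 (C2H2(g) must end up as a product; ×2 to match 2 C2H2(g) in the target): (-2)·(-310.6) = +621.2 kcal
ΔH°rxn = (-2515.8) + (+1475.7) + (+621.2) = -418.9 kcal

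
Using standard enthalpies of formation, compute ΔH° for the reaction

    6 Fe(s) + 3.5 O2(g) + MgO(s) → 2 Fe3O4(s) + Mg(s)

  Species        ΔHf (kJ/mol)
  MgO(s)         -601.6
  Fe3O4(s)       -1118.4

ΔH°rxn = Σ nΔHf°(products) − Σ nΔHf°(reactants).
Products: 2·(-1118.4) + 1·(+0.0) = -2236.8
Reactants: 6·(+0.0) + 7/2·(+0.0) + 1·(-601.6) = -601.6
ΔH° = (-2236.8) − (-601.6) = -1635.2 kJ/mol

ΔH° = -1635.2 kJ/mol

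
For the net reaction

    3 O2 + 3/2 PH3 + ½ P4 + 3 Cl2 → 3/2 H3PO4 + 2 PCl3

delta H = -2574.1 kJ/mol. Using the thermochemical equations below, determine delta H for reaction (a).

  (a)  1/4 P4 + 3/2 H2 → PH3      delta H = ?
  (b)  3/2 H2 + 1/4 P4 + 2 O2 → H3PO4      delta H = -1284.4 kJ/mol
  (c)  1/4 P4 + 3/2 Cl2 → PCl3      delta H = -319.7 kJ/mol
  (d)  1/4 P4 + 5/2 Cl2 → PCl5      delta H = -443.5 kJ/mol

delta H = 5.4 kJ/mol

(a) reversed and × 3/2 (PH3 must end up as a reactant; scale by 3/2 for the 3/2 PH3): contributes −3/2·x
(b) × 3/2 (scale by 3/2 for the 3/2 H3PO4): (3/2)·(-1284.4) = -1926.6 kJ/mol
(c) × 2 (×2 to match 2 PCl3 in the target): (2)·(-319.7) = -639.4 kJ/mol
(d): not needed (PCl5 appears nowhere else).
-2574.1 = (-1926.6) + (-639.4) − 3/2·x
x = (-2574.1 − (-2566.0)) / (-3/2) = 5.4 kJ/mol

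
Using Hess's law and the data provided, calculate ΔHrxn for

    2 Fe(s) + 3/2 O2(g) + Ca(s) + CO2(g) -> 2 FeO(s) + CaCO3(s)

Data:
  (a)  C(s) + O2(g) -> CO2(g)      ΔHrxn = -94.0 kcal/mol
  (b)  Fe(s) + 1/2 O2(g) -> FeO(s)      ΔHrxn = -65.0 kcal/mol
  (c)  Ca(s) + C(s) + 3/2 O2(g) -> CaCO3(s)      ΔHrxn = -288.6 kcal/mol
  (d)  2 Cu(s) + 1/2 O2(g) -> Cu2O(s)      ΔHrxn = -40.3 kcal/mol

ΔHrxn = -324.6 kcal/mol

(a) reversed (CO2(g) must end up as a reactant): +94.0 kcal/mol
(b) × 2 (×2 to match 2 FeO(s) in the target): (2)·(-65.0) = -130.0 kcal/mol
(c) as written (CaCO3(s) already on the product side): -288.6 kcal/mol
(d): not needed (Cu(s) appears nowhere else).
Summing the manipulated equations, ΔHrxn = (-1)·(-94.0) + (2)·(-65.0) + (1)·(-288.6) = -324.6 kcal/mol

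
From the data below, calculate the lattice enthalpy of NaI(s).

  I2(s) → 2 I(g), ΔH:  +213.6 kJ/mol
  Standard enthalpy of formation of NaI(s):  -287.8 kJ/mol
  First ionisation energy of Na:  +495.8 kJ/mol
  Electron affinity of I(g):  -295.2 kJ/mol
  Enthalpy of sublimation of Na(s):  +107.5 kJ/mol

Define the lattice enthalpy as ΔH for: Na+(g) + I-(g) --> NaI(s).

ΔHf° = 1·ΔHsub + 1·(ΣIE) + 1/2·D(I2) + 1·EA + U
-287.8 = 1·(+107.5) + 1·(+495.8) + 1/2·(+213.6) + 1·(-295.2) + U
U = -287.8 − (+414.9) = -702.7 kJ/mol

U = -702.7 kJ/mol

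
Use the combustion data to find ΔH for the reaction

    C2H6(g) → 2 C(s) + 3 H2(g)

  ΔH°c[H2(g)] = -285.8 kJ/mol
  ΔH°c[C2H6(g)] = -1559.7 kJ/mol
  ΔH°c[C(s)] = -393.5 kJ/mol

Using ΔH = Σ nΔHc°(reactants) − Σ nΔHc°(products):
= [1·(-1559.7)] − [2·(-393.5) + 3·(-285.8)]
= 84.7 kJ/mol

ΔH = 84.7 kJ/mol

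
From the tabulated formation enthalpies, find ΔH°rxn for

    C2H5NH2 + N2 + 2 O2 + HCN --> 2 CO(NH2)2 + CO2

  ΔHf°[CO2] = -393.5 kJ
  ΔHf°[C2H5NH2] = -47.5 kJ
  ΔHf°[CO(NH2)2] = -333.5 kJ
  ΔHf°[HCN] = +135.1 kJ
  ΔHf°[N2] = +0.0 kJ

ΔH°rxn = -1148.1 kJ

Products: 2·(-333.5) + 1·(-393.5) = -1060.5
Reactants: 1·(-47.5) + 1·(+0.0) + 2·(+0.0) + 1·(+135.1) = +87.6
ΔH°rxn = (-1060.5) − (+87.6) = -1148.1 kJ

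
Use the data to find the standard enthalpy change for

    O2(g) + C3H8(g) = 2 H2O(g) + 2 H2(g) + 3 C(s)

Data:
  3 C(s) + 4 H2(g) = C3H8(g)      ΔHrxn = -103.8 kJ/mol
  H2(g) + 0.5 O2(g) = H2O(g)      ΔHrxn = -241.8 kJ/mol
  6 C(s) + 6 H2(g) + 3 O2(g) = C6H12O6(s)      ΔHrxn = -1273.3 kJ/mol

ΔHrxn = -379.8 kJ/mol

equation 1 reversed (reverse to put C3H8(g) on the reactant side): +103.8 kJ/mol
equation 2 × 2 (scale by 2 for the 2 H2O(g)): (2)·(-241.8) = -483.6 kJ/mol
equation 3: not needed (C6H12O6(s) appears nowhere else).
ΔHrxn = (-1)·(-103.8) + (2)·(-241.8) = -379.8 kJ/mol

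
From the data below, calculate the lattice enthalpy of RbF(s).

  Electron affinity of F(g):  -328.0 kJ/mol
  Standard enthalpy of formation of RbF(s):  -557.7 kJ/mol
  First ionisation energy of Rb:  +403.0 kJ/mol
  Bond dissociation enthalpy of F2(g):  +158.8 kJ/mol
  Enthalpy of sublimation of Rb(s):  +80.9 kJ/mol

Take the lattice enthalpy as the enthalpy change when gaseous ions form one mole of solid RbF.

ΔHf° = 1·ΔHsub + 1·(ΣIE) + 1/2·D(F2) + 1·EA + U
-557.7 = 1·(+80.9) + 1·(+403.0) + 1/2·(+158.8) + 1·(-328.0) + U
U = -557.7 − (+235.3) = -793.0 kJ/mol

U = -793.0 kJ/mol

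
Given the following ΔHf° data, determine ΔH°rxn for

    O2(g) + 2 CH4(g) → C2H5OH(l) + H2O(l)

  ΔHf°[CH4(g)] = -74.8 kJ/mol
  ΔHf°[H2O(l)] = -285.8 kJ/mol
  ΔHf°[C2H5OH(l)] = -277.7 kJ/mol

Products: 1·(-277.7) + 1·(-285.8) = -563.5
Reactants: 1·(+0.0) + 2·(-74.8) = -149.6
ΔH°rxn = (-563.5) − (-149.6) = -413.9 kJ/mol

ΔH°rxn = -413.9 kJ/mol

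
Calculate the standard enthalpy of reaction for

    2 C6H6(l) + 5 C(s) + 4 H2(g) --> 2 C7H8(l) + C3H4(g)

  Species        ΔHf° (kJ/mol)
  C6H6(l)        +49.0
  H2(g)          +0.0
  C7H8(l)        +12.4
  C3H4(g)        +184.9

Products: 2·(+12.4) + 1·(+184.9) = +209.7
Reactants: 2·(+49.0) + 5·(+0.0) + 4·(+0.0) = +98.0
ΔH_rxn = (+209.7) − (+98.0) = 111.7 kJ/mol

ΔH_rxn = 111.7 kJ/mol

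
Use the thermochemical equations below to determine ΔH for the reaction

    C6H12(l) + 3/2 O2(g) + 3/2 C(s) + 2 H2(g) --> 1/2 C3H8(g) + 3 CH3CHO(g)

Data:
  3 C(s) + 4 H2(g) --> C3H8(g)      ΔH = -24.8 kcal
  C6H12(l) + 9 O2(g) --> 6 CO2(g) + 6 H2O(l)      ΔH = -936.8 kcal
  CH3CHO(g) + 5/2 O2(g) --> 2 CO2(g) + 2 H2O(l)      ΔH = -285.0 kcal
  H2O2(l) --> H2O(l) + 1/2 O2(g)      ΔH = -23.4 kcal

ΔH = -94.2 kcal

equation 1 × 1/2: (1/2)·(-24.8) = -12.4 kcal
equation 2 as written: -936.8 kcal
equation 3 reversed and × 3: (-3)·(-285.0) = +855.0 kcal
equation 4: not needed.
Since enthalpy is a state function, ΔH = (1/2)·(-24.8) + (1)·(-936.8) + (-3)·(-285.0) = -94.2 kcal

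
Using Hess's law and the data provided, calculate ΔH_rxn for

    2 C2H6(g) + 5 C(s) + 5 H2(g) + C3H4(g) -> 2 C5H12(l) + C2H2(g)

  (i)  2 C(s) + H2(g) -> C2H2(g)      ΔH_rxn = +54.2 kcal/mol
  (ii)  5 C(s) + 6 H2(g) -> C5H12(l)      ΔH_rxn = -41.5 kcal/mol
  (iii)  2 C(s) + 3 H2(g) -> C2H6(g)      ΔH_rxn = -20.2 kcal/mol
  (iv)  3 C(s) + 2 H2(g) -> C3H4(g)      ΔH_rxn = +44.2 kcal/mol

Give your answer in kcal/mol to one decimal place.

ΔH_rxn = -32.6 kcal/mol

(i) as written (C2H2(g) already on the product side): +54.2 kcal/mol
(ii) × 2 (×2 to match 2 C5H12(l) in the target): (2)·(-41.5) = -83.0 kcal/mol
(iii) reversed and × 2 (C2H6(g) must end up as a reactant; scale by 2 for the 2 C2H6(g)): (-2)·(-20.2) = +40.4 kcal/mol
(iv) reversed (C3H4(g) must end up as a reactant): -44.2 kcal/mol
By Hess's law, ΔH_rxn = (+54.2) + (-83.0) + (+40.4) + (-44.2) = -32.6 kcal/mol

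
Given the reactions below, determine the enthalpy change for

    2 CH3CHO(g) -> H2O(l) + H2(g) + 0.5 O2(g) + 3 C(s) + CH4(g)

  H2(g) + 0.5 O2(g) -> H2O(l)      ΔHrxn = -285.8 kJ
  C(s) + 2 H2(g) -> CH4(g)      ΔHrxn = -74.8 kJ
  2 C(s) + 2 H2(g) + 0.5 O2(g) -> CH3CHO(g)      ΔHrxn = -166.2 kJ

equation 1 as written: -285.8 kJ
equation 2 as written: -74.8 kJ
equation 3 reversed and × 2: (-2)·(-166.2) = +332.4 kJ
By Hess's law, ΔHrxn = (-285.8) + (-74.8) + (+332.4) = -28.2 kJ

ΔHrxn = -28.2 kJ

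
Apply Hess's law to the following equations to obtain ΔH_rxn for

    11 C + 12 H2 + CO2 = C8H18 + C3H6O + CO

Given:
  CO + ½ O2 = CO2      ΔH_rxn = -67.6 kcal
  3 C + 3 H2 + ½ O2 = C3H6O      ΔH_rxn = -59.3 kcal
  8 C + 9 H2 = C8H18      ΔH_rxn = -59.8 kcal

equation 1 reversed (CO must end up as a product): +67.6 kcal
equation 2 as written (C3H6O already on the product side): -59.3 kcal
equation 3 as written (C8H18 already on the product side): -59.8 kcal
Since enthalpy is a state function, ΔH_rxn = (-1)·(-67.6) + (1)·(-59.3) + (1)·(-59.8) = -51.5 kcal

ΔH_rxn = -51.5 kcal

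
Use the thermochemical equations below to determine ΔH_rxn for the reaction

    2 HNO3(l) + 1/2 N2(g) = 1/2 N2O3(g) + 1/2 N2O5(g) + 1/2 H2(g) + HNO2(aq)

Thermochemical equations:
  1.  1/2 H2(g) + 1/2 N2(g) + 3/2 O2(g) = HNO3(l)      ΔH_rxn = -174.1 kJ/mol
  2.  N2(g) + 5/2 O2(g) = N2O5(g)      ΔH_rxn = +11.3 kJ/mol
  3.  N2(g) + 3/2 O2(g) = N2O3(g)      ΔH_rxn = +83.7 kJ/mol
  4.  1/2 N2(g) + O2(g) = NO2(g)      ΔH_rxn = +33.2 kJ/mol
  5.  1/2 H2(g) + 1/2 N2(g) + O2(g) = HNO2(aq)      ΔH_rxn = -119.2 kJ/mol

eq. 1 reversed and × 2 (reverse to put HNO3(l) on the reactant side; ×2 to match 2 HNO3(l) in the target): (-2)·(-174.1) = +348.2 kJ/mol
eq. 2 × 1/2 (scale by 1/2 for the 1/2 N2O5(g)): (1/2)·(+11.3) = +5.65 kJ/mol
eq. 3 × 1/2 (×1/2 to match 1/2 N2O3(g) in the target): (1/2)·(+83.7) = +41.85 kJ/mol
eq. 4: not needed (NO2(g) appears nowhere else).
eq. 5 as written (HNO2(aq) already on the product side): -119.2 kJ/mol
ΔH_rxn = (+348.2) + (+5.65) + (+41.85) + (-119.2) = 276.5 kJ/mol

ΔH_rxn = 276.5 kJ/mol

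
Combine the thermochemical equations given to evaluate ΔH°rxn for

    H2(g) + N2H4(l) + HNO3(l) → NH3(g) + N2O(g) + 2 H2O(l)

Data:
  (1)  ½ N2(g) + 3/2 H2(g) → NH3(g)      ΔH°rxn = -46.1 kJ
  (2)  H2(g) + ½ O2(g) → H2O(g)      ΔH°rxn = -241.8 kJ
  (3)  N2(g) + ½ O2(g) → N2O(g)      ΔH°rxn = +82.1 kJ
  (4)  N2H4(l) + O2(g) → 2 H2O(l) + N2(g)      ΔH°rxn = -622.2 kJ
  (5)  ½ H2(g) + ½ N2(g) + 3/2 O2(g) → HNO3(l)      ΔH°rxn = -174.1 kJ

ΔH°rxn = -412.1 kJ

(1) as written (NH3(g) already on the product side): -46.1 kJ
(2): not needed (H2O(g) appears nowhere else).
(3) as written (N2O(g) already on the product side): +82.1 kJ
(4) as written (N2H4(l) already on the reactant side): -622.2 kJ
(5) reversed (HNO3(l) must end up as a reactant): +174.1 kJ
ΔH°rxn = (-46.1) + (+82.1) + (-622.2) + (+174.1) = -412.1 kJ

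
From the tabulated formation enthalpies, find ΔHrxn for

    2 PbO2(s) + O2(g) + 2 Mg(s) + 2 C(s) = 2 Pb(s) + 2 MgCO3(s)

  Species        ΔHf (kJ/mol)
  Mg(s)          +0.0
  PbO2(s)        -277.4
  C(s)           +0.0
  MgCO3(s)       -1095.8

ΔHrxn = -1636.8 kJ/mol

ΔH°rxn = Σ nΔHf°(products) − Σ nΔHf°(reactants).
Products: 2·(+0.0) + 2·(-1095.8) = -2191.6
Reactants: 2·(-277.4) + 1·(+0.0) + 2·(+0.0) + 2·(+0.0) = -554.8
ΔHrxn = (-2191.6) − (-554.8) = -1636.8 kJ/mol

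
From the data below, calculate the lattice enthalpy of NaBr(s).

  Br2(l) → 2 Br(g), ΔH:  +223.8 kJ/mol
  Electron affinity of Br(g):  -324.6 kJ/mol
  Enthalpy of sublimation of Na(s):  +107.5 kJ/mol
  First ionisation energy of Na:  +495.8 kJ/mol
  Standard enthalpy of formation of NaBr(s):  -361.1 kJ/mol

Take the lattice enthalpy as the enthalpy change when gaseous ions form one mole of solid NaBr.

ΔHf° = 1·ΔHsub + 1·(ΣIE) + 1/2·D(Br2) + 1·EA + U
-361.1 = 1·(+107.5) + 1·(+495.8) + 1/2·(+223.8) + 1·(-324.6) + U
U = -361.1 − (+390.6) = -751.7 kJ/mol

U = -751.7 kJ/mol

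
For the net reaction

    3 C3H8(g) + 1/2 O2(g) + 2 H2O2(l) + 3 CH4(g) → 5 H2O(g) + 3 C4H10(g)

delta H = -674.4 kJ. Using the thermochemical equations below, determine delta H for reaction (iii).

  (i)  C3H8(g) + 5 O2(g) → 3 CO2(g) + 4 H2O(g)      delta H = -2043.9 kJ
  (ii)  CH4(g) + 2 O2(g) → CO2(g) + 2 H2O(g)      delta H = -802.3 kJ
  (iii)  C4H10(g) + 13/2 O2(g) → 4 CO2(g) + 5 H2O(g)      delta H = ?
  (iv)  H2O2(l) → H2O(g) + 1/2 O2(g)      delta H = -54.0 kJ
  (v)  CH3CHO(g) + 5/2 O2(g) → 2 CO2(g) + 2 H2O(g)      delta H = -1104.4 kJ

(i) × 3: (3)·(-2043.9) = -6131.7 kJ
(ii) × 3: (3)·(-802.3) = -2406.9 kJ
(iii) reversed and × 3: contributes −3·x
(iv) × 2: (2)·(-54.0) = -108.0 kJ
(v): not needed.
-674.4 = (-6131.7) + (-2406.9) + (-108.0) − 3·x
x = (-674.4 − (-8646.6)) / (-3) = -2657.4 kJ

delta H = -2657.4 kJ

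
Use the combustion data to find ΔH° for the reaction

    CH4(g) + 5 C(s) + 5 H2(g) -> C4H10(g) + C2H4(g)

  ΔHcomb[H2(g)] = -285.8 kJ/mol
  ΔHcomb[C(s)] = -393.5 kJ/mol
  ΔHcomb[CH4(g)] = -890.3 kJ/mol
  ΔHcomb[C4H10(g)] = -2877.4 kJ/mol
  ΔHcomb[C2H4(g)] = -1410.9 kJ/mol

Using ΔH = Σ nΔHc°(reactants) − Σ nΔHc°(products):
= [1·(-890.3) + 5·(-393.5) + 5·(-285.8)] − [1·(-2877.4) + 1·(-1410.9)]
= 1.5 kJ/mol

ΔH° = 1.5 kJ/mol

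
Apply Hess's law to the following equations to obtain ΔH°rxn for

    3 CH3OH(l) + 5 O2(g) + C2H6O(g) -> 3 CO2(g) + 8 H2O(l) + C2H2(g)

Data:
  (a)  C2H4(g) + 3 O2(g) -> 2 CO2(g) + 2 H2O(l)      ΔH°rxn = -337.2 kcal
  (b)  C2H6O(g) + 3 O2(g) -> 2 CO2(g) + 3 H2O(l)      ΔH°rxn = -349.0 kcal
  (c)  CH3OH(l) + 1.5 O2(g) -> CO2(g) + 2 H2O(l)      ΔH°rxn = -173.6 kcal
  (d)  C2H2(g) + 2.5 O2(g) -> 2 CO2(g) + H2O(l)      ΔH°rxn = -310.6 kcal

ΔH°rxn = -559.2 kcal

(a): not needed.
(b) as written: -349.0 kcal
(c) × 3: (3)·(-173.6) = -520.8 kcal
(d) reversed: +310.6 kcal
ΔH°rxn = (1)·(-349.0) + (3)·(-173.6) + (-1)·(-310.6) = -559.2 kcal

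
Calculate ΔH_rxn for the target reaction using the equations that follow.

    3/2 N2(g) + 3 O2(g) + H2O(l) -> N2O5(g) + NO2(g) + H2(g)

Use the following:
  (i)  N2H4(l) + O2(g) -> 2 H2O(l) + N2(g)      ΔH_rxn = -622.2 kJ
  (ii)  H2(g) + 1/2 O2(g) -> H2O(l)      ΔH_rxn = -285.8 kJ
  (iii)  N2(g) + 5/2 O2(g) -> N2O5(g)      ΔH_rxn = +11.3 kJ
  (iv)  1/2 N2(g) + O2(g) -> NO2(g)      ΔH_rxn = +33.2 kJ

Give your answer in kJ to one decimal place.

ΔH_rxn = 330.3 kJ

(i): not needed.
(ii) reversed: +285.8 kJ
(iii) as written: +11.3 kJ
(iv) as written: +33.2 kJ
ΔH_rxn = (-1)·(-285.8) + (1)·(+11.3) + (1)·(+33.2) = 330.3 kJ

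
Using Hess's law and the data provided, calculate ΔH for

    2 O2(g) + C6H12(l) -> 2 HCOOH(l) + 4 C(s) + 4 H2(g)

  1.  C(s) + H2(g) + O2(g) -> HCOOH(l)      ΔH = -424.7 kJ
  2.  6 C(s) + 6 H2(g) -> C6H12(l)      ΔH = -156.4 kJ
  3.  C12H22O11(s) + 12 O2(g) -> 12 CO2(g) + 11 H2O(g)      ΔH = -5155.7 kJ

eq. 1 × 2 (scale by 2 for the 2 HCOOH(l)): (2)·(-424.7) = -849.4 kJ
eq. 2 reversed (C6H12(l) must end up as a reactant): +156.4 kJ
eq. 3: not needed (H2O(g) appears nowhere else).
By Hess's law, ΔH = (2)·(-424.7) + (-1)·(-156.4) = -693.0 kJ

ΔH = -693.0 kJ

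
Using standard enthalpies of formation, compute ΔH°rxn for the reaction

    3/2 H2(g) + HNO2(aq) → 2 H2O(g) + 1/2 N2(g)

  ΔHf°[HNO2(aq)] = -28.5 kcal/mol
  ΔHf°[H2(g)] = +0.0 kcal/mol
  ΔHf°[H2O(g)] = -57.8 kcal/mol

Products: 2·(-57.8) + 1/2·(+0.0) = -115.6
Reactants: 3/2·(+0.0) + 1·(-28.5) = -28.5
ΔH°rxn = (-115.6) − (-28.5) = -87.1 kcal/mol

ΔH°rxn = -87.1 kcal/mol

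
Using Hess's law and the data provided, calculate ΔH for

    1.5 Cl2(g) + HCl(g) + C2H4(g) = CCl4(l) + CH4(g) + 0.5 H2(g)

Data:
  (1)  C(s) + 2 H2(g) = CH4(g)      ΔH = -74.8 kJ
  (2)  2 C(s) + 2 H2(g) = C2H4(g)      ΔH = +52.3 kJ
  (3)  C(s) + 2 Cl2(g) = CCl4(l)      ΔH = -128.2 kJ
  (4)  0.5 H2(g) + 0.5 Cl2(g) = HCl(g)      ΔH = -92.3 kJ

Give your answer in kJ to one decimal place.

(1) as written (CH4(g) already on the product side): -74.8 kJ
(2) reversed (C2H4(g) must end up as a reactant): -52.3 kJ
(3) as written (CCl4(l) already on the product side): -128.2 kJ
(4) reversed (HCl(g) must end up as a reactant): +92.3 kJ
Combining the equations, ΔH = (-74.8) + (-52.3) + (-128.2) + (+92.3) = -163.0 kJ

ΔH = -163.0 kJ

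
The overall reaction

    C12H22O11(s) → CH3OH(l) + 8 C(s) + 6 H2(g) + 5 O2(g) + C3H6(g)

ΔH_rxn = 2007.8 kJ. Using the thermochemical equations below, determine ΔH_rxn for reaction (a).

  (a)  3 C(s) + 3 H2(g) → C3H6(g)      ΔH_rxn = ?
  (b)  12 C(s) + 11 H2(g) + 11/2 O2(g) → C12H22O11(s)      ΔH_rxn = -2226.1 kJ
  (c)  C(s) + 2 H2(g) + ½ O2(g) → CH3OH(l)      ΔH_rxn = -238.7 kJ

(a) as written (C3H6(g) already on the product side): contributes x
(b) reversed (reverse to put C12H22O11(s) on the reactant side): +2226.1 kJ
(c) as written (CH3OH(l) already on the product side): -238.7 kJ
+2007.8 = (+2226.1) + (-238.7) + x
x = (+2007.8 − (+1987.4)) / (1) = 20.4 kJ

ΔH_rxn = 20.4 kJ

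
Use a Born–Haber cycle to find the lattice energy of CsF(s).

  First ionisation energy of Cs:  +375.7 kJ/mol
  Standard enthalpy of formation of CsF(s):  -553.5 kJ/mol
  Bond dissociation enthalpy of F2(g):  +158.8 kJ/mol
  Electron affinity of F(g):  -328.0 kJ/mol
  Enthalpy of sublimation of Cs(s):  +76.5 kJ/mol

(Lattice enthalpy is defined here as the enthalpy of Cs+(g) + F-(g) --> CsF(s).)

U = -757.1 kJ/mol

ΔHf° = 1·ΔHsub + 1·(ΣIE) + 1/2·D(F2) + 1·EA + U
-553.5 = 1·(+76.5) + 1·(+375.7) + 1/2·(+158.8) + 1·(-328.0) + U
U = -553.5 − (+203.6) = -757.1 kJ/mol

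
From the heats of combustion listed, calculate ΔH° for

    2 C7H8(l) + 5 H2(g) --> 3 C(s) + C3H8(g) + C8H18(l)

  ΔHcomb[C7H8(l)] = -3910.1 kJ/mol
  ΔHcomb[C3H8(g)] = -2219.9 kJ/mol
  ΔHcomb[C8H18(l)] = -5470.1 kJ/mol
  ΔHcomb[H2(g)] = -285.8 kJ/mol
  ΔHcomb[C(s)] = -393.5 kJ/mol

ΔH° = -378.7 kJ/mol

Using ΔH = Σ nΔHc°(reactants) − Σ nΔHc°(products):
= [2·(-3910.1) + 5·(-285.8)] − [3·(-393.5) + 1·(-2219.9) + 1·(-5470.1)]
= -378.7 kJ/mol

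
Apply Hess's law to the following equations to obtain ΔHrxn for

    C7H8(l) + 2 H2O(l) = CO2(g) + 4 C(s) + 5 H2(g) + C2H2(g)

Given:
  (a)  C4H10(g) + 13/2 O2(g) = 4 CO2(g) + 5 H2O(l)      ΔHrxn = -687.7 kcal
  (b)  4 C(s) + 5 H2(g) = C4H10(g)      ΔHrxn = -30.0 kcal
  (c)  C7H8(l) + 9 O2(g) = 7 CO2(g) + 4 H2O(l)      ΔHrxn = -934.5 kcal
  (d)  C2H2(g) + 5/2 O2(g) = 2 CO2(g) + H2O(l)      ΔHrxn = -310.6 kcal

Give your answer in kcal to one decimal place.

(a) reversed: +687.7 kcal
(b) reversed (reverse to put C(s) on the product side): +30.0 kcal
(c) as written (C7H8(l) already on the reactant side): -934.5 kcal
(d) reversed (reverse to put C2H2(g) on the product side): +310.6 kcal
ΔHrxn = (-1)·(-687.7) + (-1)·(-30.0) + (1)·(-934.5) + (-1)·(-310.6) = 93.8 kcal

ΔHrxn = 93.8 kcal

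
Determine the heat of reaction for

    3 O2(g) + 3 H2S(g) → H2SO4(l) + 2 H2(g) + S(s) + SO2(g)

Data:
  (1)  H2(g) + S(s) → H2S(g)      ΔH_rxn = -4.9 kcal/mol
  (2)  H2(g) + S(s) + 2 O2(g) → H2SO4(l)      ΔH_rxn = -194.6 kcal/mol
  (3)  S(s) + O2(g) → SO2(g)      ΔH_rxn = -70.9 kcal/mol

ΔH_rxn = -250.8 kcal/mol

(1) reversed and × 3 (H2S(g) must end up as a reactant; scale by 3 for the 3 H2S(g)): (-3)·(-4.9) = +14.7 kcal/mol
(2) as written (H2SO4(l) already on the product side): -194.6 kcal/mol
(3) as written (SO2(g) already on the product side): -70.9 kcal/mol
Summing the manipulated equations, ΔH_rxn = (-3)·(-4.9) + (1)·(-194.6) + (1)·(-70.9) = -250.8 kcal/mol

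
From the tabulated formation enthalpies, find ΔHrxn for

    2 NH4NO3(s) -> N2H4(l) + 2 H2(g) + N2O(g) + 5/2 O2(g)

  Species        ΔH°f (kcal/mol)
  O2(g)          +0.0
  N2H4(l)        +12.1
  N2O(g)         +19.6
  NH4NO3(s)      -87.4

ΔH°rxn = Σ nΔHf°(products) − Σ nΔHf°(reactants).
Products: 1·(+12.1) + 2·(+0.0) + 1·(+19.6) + 5/2·(+0.0) = +31.7
Reactants: 2·(-87.4) = -174.8
ΔHrxn = (+31.7) − (-174.8) = 206.5 kcal/mol

ΔHrxn = 206.5 kcal/mol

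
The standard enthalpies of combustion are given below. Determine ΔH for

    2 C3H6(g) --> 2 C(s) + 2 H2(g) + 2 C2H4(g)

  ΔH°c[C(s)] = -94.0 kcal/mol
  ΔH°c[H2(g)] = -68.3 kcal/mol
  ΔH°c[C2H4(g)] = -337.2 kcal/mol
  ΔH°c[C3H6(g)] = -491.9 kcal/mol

Using ΔH = Σ nΔHc°(reactants) − Σ nΔHc°(products):
= [2·(-491.9)] − [2·(-94.0) + 2·(-68.3) + 2·(-337.2)]
= 15.2 kcal/mol

ΔH = 15.2 kcal/mol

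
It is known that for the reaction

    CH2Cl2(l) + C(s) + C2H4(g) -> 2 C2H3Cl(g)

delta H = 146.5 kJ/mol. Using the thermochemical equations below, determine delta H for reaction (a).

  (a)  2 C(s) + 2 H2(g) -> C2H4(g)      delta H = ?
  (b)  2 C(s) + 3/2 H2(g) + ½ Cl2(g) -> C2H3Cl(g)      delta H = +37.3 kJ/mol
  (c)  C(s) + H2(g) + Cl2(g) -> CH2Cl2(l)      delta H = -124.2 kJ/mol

(a) reversed (reverse to put C2H4(g) on the reactant side): contributes −x
(b) × 2 (×2 to match 2 C2H3Cl(g) in the target): (2)·(+37.3) = +74.6 kJ/mol
(c) reversed (CH2Cl2(l) must end up as a reactant): +124.2 kJ/mol
+146.5 = (+74.6) + (+124.2) − x
x = (+146.5 − (+198.8)) / (-1) = 52.3 kJ/mol

delta H = 52.3 kJ/mol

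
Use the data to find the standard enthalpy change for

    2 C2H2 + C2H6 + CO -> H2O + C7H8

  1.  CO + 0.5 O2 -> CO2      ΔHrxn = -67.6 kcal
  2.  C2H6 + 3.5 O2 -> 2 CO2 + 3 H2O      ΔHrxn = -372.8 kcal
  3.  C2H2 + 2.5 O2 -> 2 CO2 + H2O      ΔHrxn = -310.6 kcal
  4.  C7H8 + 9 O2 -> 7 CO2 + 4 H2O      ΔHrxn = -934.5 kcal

eq. 1 as written (CO already on the reactant side): -67.6 kcal
eq. 2 as written (C2H6 already on the reactant side): -372.8 kcal
eq. 3 × 2 (×2 to match 2 C2H2 in the target): (2)·(-310.6) = -621.2 kcal
eq. 4 reversed (reverse to put C7H8 on the product side): +934.5 kcal
Summing the manipulated equations, ΔHrxn = (-67.6) + (-372.8) + (-621.2) + (+934.5) = -127.1 kcal

ΔHrxn = -127.1 kcal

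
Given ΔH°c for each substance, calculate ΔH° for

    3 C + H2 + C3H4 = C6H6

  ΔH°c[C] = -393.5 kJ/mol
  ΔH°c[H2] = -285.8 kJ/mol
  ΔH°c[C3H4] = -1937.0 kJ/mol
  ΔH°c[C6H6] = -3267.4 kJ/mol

With combustion enthalpies, reactants minus products:
= [3·(-393.5) + 1·(-285.8) + 1·(-1937.0)] − [1·(-3267.4)]
= -135.9 kJ/mol

ΔH° = -135.9 kJ/mol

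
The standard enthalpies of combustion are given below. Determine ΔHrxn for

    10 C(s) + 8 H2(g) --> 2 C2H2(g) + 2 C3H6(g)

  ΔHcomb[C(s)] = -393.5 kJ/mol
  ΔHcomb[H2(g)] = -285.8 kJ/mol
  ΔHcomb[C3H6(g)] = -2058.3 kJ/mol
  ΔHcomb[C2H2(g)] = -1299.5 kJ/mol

With combustion enthalpies, reactants minus products:
= [10·(-393.5) + 8·(-285.8)] − [2·(-1299.5) + 2·(-2058.3)]
= 494.2 kJ/mol

ΔHrxn = 494.2 kJ/mol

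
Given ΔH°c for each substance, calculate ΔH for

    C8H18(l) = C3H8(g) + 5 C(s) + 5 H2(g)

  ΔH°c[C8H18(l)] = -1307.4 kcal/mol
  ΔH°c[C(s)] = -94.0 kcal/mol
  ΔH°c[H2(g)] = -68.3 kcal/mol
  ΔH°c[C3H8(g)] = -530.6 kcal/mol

ΔH = 34.7 kcal/mol

Using ΔH = Σ nΔHc°(reactants) − Σ nΔHc°(products):
= [1·(-1307.4)] − [1·(-530.6) + 5·(-94.0) + 5·(-68.3)]
= 34.7 kcal/mol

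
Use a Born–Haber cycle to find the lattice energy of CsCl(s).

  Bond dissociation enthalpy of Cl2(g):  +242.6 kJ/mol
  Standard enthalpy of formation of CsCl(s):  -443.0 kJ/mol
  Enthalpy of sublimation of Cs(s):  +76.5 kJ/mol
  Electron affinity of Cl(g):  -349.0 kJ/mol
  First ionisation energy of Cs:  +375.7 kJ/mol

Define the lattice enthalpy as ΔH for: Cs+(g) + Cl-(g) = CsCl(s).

U = -667.5 kJ/mol

ΔHf° = 1·ΔHsub + 1·(ΣIE) + 1/2·D(Cl2) + 1·EA + U
-443.0 = 1·(+76.5) + 1·(+375.7) + 1/2·(+242.6) + 1·(-349.0) + U
U = -443.0 − (+224.5) = -667.5 kJ/mol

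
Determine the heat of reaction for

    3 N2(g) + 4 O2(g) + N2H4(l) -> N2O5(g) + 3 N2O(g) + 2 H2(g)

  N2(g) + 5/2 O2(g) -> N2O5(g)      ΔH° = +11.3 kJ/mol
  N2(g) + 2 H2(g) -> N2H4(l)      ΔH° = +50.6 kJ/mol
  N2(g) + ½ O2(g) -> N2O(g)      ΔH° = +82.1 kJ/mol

ΔH° = 207.0 kJ/mol

equation 1 as written: +11.3 kJ/mol
equation 2 reversed: -50.6 kJ/mol
equation 3 × 3: (3)·(+82.1) = +246.3 kJ/mol
Summing the manipulated equations, ΔH° = (+11.3) + (-50.6) + (+246.3) = 207.0 kJ/mol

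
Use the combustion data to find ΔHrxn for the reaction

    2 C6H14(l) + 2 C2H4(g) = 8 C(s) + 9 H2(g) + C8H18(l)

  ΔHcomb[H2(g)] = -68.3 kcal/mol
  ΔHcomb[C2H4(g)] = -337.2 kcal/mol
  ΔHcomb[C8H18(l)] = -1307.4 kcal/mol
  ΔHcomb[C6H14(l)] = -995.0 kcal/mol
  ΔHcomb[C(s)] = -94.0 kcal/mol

ΔHrxn = 9.7 kcal/mol

Using ΔH = Σ nΔHc°(reactants) − Σ nΔHc°(products):
= [2·(-995.0) + 2·(-337.2)] − [8·(-94.0) + 9·(-68.3) + 1·(-1307.4)]
= 9.7 kcal/mol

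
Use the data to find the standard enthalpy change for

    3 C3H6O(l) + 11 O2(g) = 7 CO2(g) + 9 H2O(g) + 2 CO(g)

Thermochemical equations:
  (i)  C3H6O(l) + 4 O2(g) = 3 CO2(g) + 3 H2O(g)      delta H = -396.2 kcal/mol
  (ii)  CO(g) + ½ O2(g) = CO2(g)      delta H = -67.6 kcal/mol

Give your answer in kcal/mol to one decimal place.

delta H = -1053.4 kcal/mol

(i) × 3 (×3 to match 3 C3H6O(l) in the target): (3)·(-396.2) = -1188.6 kcal/mol
(ii) reversed and × 2 (CO(g) must end up as a product; scale by 2 for the 2 CO(g)): (-2)·(-67.6) = +135.2 kcal/mol
Summing the manipulated equations, delta H = (3)·(-396.2) + (-2)·(-67.6) = -1053.4 kcal/mol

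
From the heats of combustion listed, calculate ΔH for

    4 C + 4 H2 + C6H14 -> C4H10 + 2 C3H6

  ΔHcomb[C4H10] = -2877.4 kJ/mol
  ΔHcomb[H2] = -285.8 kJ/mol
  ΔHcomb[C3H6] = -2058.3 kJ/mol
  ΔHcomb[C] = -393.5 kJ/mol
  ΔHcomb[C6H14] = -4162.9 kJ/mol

With combustion enthalpies, reactants minus products:
= [4·(-393.5) + 4·(-285.8) + 1·(-4162.9)] − [1·(-2877.4) + 2·(-2058.3)]
= 113.9 kJ/mol

ΔH = 113.9 kJ/mol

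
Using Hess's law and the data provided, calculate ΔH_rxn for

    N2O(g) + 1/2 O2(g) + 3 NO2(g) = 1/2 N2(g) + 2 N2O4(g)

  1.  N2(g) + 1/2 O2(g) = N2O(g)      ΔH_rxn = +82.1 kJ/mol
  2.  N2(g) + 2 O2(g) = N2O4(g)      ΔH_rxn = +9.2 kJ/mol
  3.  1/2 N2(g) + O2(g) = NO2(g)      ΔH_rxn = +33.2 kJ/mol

ΔH_rxn = -163.3 kJ/mol

eq. 1 reversed (reverse to put N2O(g) on the reactant side): -82.1 kJ/mol
eq. 2 × 2 (scale by 2 for the 2 N2O4(g)): (2)·(+9.2) = +18.4 kJ/mol
eq. 3 reversed and × 3 (NO2(g) must end up as a reactant; ×3 to match 3 NO2(g) in the target): (-3)·(+33.2) = -99.6 kJ/mol
Since enthalpy is a state function, ΔH_rxn = (-82.1) + (+18.4) + (-99.6) = -163.3 kJ/mol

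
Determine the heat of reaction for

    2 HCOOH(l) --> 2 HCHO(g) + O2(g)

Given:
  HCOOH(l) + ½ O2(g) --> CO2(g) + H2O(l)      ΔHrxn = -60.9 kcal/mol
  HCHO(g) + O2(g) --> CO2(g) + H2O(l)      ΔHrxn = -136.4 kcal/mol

ΔHrxn = 151.0 kcal/mol

equation 1 × 2: (2)·(-60.9) = -121.8 kcal/mol
equation 2 reversed and × 2: (-2)·(-136.4) = +272.8 kcal/mol
ΔHrxn = (2)·(-60.9) + (-2)·(-136.4) = 151.0 kcal/mol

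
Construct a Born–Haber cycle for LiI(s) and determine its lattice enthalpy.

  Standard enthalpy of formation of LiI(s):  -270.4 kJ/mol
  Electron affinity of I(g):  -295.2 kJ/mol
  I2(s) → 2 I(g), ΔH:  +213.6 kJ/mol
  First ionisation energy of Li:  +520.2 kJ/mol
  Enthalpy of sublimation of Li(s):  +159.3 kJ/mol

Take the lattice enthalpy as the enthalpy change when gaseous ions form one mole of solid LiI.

U = -761.5 kJ/mol

ΔHf° = 1·ΔHsub + 1·(ΣIE) + 1/2·D(I2) + 1·EA + U
-270.4 = 1·(+159.3) + 1·(+520.2) + 1/2·(+213.6) + 1·(-295.2) + U
U = -270.4 − (+491.1) = -761.5 kJ/mol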